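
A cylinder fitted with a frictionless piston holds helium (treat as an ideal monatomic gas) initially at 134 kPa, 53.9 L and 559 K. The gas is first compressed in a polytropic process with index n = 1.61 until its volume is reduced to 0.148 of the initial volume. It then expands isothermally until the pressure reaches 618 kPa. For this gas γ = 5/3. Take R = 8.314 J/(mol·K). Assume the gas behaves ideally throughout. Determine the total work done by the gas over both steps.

9710 J

n = P₁V₁/(RT₁) = 134×53.9/(8.314×559) = 1.55 mol.
Step 1 — Polytropic n=1.61: T₂ = T₁(V₁/V₂)^(n−1) = 559×(6.76)^0.61 = 1790 K; P₂ = P₁(V₁/V₂)^n = 2900 kPa.
W = (P₁V₁−P₂V₂)/(n−1) = (134×53.9−2900×7.98)/0.61 = -26100 J.
ΔU = nCvΔT = 1.55×12.5×(1790−559) = 23900 J.
Q = ΔU + W = -2220 J.
State after step 1: P = 2900 kPa, V = 7.98 L, T = 1790 K.
Step 2 — Isothermal: T stays 1790 K; PV = const ⇒ V₂ = 37.5 L, P₂ = 618 kPa.
ΔU = 0 (ideal gas, T constant).
W = nRT ln(V₂/V₁) = 1.55×8.314×1790×ln(4.70) = 35800 J.
Q = ΔU + W = 35800 J.
Net over both steps: W = 9710 J, Q = 33600 J, ΔU = 23900 J.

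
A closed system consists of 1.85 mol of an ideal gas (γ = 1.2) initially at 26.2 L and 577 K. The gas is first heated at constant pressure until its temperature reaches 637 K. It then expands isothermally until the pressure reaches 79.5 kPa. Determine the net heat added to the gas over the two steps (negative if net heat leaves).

19700 J

P₁ = nRT₁/V₁ = 1.85×8.314×577/26.2 = 339 kPa.
Step 1 — Isobaric: P stays 339 kPa; V/T = const ⇒ T₂ = 637 K, V₂ = 28.9 L.
W = PΔV = 339×(28.9−26.2) kPa·L = 923 J.
ΔU = nCvΔT = 1.85×41.6×(637−577) = 4610 J.
Q = ΔU + W = nCpΔT = 5540 J.
State after step 1: P = 339 kPa, V = 28.9 L, T = 637 K.
Step 2 — Isothermal: T stays 637 K; PV = const ⇒ V₂ = 123 L, P₂ = 79.5 kPa.
ΔU = 0 (ideal gas, T constant).
W = nRT ln(V₂/V₁) = 1.85×8.314×637×ln(4.26) = 14200 J.
Q = ΔU + W = 14200 J.
Net over both steps: W = 15100 J, Q = 19700 J, ΔU = 4610 J.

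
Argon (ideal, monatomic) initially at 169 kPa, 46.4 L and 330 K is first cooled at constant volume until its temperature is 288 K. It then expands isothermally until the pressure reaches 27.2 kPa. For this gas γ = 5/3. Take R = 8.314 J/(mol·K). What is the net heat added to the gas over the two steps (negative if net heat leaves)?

n = P₁V₁/(RT₁) = 169×46.4/(8.314×330) = 2.86 mol.
Step 1 — Isochoric: V stays 46.4 L; P/T = const ⇒ T₂ = 288 K, P₂ = 147 kPa.
W = 0 (no volume change).
ΔU = nCvΔT = 2.86×12.5×(288−330) = -1500 J.
Q = ΔU = -1500 J.
State after step 1: P = 147 kPa, V = 46.4 L, T = 288 K.
Step 2 — Isothermal: T stays 288 K; PV = const ⇒ V₂ = 252 L, P₂ = 27.2 kPa.
ΔU = 0 (ideal gas, T constant).
W = nRT ln(V₂/V₁) = 2.86×8.314×288×ln(5.42) = 11600 J.
Q = ΔU + W = 11600 J.
Net over both steps: W = 11600 J, Q = 10100 J, ΔU = -1500 J.

10100 J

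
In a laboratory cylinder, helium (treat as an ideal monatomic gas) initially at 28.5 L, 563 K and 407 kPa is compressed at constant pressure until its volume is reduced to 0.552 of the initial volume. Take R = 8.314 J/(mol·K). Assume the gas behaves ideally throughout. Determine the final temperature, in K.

Isobaric: P stays 407 kPa; V/T = const ⇒ T₂ = 311 K, V₂ = 15.7 L.

311 K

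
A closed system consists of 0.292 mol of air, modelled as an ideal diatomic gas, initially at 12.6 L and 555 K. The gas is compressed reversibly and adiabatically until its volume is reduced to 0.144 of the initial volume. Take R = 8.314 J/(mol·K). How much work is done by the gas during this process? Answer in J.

-3940 J

P₁ = nRT₁/V₁ = 0.292×8.314×555/12.6 = 107 kPa.
Adiabatic: TV^(γ−1) = const ⇒ T₂ = 555×(6.94)^0.400 = 1200 K; PV^γ = const ⇒ P₂ = 1610 kPa.
ΔU = nCvΔT = 0.292×20.8×(1200−555) = 3940 J.
Q = 0 for an adiabatic process, so W = −ΔU = -3940 J.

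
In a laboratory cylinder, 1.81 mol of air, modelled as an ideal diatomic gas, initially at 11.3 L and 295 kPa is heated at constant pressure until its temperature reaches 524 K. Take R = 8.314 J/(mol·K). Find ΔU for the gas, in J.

11400 J

T₁ = P₁V₁/(nR) = 295×11.3/(1.81×8.314) = 222 K.
Isobaric: P stays 295 kPa; V/T = const ⇒ T₂ = 524 K, V₂ = 26.7 L.
For an ideal gas ΔU = nCvΔT with Cv = (5/2)R = 20.8 J/(mol·K).
ΔU = 1.81×20.8×(524−222) = 11400 J.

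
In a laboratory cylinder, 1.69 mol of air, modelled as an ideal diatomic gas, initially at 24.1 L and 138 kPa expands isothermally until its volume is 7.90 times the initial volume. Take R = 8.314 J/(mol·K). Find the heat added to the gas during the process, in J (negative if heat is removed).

T₁ = P₁V₁/(nR) = 138×24.1/(1.69×8.314) = 237 K.
Isothermal: T stays 237 K; PV = const ⇒ V₂ = 190 L, P₂ = 17.5 kPa.
ΔU = 0 (ideal gas, T constant).
W = nRT ln(V₂/V₁) = 1.69×8.314×237×ln(7.90) = 6870 J.
Q = ΔU + W = 6870 J.

6870 J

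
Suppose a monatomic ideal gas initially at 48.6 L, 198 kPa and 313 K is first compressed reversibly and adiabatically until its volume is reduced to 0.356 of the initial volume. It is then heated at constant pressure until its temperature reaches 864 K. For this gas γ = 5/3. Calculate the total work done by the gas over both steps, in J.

-6900 J

n = P₁V₁/(RT₁) = 198×48.6/(8.314×313) = 3.70 mol.
Step 1 — Adiabatic: TV^(γ−1) = const ⇒ T₂ = 313×(2.81)^0.667 = 623 K; PV^γ = const ⇒ P₂ = 1110 kPa.
ΔU = nCvΔT = 3.70×12.5×(623−313) = 14300 J.
Q = 0 for an adiabatic process, so W = −ΔU = -14300 J.
State after step 1: P = 1110 kPa, V = 17.3 L, T = 623 K.
Step 2 — Isobaric: P stays 1110 kPa; V/T = const ⇒ T₂ = 864 K, V₂ = 24.0 L.
W = PΔV = 1110×(24.0−17.3) kPa·L = 7410 J.
ΔU = nCvΔT = 3.70×12.5×(864−623) = 11100 J.
Q = ΔU + W = nCpΔT = 18500 J.
Net over both steps: W = -6900 J, Q = 18500 J, ΔU = 25400 J.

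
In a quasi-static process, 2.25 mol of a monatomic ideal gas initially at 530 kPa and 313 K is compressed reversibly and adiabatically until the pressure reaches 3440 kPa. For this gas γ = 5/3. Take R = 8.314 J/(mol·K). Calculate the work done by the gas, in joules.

-9780 J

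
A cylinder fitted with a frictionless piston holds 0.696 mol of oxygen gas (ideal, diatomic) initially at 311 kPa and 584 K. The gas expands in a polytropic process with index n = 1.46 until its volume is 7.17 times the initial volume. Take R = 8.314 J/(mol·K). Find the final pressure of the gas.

V₁ = nRT₁/P₁ = 0.696×8.314×584/311 = 10.9 L.
Polytropic n=1.46: T₂ = T₁(V₁/V₂)^(n−1) = 584×(0.139)^0.46 = 236 K; P₂ = P₁(V₁/V₂)^n = 17.5 kPa.

17.5 kPa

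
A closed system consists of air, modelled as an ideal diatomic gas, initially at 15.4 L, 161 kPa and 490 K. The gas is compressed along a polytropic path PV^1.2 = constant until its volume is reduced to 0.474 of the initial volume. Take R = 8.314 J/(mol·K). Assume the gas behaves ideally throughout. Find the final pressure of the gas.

Polytropic n=1.2: T₂ = T₁(V₁/V₂)^(n−1) = 490×(2.11)^0.20 = 569 K; P₂ = P₁(V₁/V₂)^n = 394 kPa.

394 kPa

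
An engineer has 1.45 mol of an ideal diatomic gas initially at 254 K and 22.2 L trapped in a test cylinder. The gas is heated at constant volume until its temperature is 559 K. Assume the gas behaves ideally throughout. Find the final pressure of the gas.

P₁ = nRT₁/V₁ = 1.45×8.314×254/22.2 = 138 kPa.
Isochoric: V stays 22.2 L; P/T = const ⇒ T₂ = 559 K, P₂ = 304 kPa.

304 kPa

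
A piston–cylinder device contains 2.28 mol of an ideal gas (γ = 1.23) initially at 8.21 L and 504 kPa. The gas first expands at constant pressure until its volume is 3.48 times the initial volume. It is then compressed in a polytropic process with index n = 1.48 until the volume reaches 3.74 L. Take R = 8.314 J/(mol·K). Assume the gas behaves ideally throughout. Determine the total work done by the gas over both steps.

T₁ = P₁V₁/(nR) = 504×8.21/(2.28×8.314) = 218 K.
Step 1 — Isobaric: P stays 504 kPa; V/T = const ⇒ T₂ = 760 K, V₂ = 28.6 L.
W = PΔV = 504×(28.6−8.21) kPa·L = 10300 J.
ΔU = nCvΔT = 2.28×36.1×(760−218) = 44600 J.
Q = ΔU + W = nCpΔT = 54900 J.
State after step 1: P = 504 kPa, V = 28.6 L, T = 760 K.
Step 2 — Polytropic n=1.48: T₂ = T₁(V₁/V₂)^(n−1) = 760×(7.64)^0.48 = 2020 K; P₂ = P₁(V₁/V₂)^n = 10200 kPa.
W = (P₁V₁−P₂V₂)/(n−1) = (504×28.6−10200×3.74)/0.48 = -49600 J.
ΔU = nCvΔT = 2.28×36.1×(2020−760) = 104000 J.
Q = ΔU + W = 53900 J.
Net over both steps: W = -39400 J, Q = 109000 J, ΔU = 148000 J.

-39400 J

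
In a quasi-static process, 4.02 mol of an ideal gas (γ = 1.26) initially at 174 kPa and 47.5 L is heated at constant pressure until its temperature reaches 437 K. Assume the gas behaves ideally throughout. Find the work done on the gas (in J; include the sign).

-6340 J

T₁ = P₁V₁/(nR) = 174×47.5/(4.02×8.314) = 247 K.
Isobaric: P stays 174 kPa; V/T = const ⇒ T₂ = 437 K, V₂ = 83.9 L.
W = PΔV = 174×(83.9−47.5) kPa·L = 6340 J.
Work done on the gas = −W_by = -6340 J.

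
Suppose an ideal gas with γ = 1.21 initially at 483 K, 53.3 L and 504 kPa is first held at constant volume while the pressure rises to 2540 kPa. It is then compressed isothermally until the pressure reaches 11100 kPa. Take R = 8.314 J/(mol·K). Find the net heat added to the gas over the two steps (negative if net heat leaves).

317000 J

n = P₁V₁/(RT₁) = 504×53.3/(8.314×483) = 6.69 mol.
Step 1 — Isochoric: V stays 53.3 L; P/T = const ⇒ T₂ = 2430 K, P₂ = 2540 kPa.
W = 0 (no volume change).
ΔU = nCvΔT = 6.69×39.6×(2430−483) = 517000 J.
Q = ΔU = 517000 J.
State after step 1: P = 2540 kPa, V = 53.3 L, T = 2430 K.
Step 2 — Isothermal: T stays 2430 K; PV = const ⇒ V₂ = 12.2 L, P₂ = 11100 kPa.
ΔU = 0 (ideal gas, T constant).
W = nRT ln(V₂/V₁) = 6.69×8.314×2430×ln(0.229) = -200000 J.
Q = ΔU + W = -200000 J.
Net over both steps: W = -200000 J, Q = 317000 J, ΔU = 517000 J.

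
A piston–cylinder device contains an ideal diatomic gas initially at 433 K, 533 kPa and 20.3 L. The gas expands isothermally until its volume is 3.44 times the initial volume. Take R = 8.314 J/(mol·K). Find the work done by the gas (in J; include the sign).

13400 J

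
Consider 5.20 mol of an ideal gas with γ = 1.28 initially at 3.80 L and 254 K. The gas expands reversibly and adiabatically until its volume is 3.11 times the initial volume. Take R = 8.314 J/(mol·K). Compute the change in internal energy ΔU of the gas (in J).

-10700 J

P₁ = nRT₁/V₁ = 5.20×8.314×254/3.80 = 2890 kPa.
Adiabatic: TV^(γ−1) = const ⇒ T₂ = 254×(0.322)^0.280 = 185 K; PV^γ = const ⇒ P₂ = 676 kPa.
For an ideal gas ΔU = nCvΔT with Cv = R/(γ−1) = 29.7 J/(mol·K).
ΔU = 5.20×29.7×(185−254) = -10700 J.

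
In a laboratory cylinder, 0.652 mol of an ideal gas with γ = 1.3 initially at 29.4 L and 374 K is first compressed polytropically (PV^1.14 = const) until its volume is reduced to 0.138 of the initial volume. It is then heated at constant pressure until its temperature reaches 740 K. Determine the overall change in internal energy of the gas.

P₁ = nRT₁/V₁ = 0.652×8.314×374/29.4 = 69.0 kPa.
Step 1 — Polytropic n=1.14: T₂ = T₁(V₁/V₂)^(n−1) = 374×(7.25)^0.14 = 494 K; P₂ = P₁(V₁/V₂)^n = 659 kPa.
W = (P₁V₁−P₂V₂)/(n−1) = (69.0×29.4−659×4.06)/0.14 = -4630 J.
ΔU = nCvΔT = 0.652×27.7×(494−374) = 2160 J.
Q = ΔU + W = -2470 J.
State after step 1: P = 659 kPa, V = 4.06 L, T = 494 K.
Step 2 — Isobaric: P stays 659 kPa; V/T = const ⇒ T₂ = 740 K, V₂ = 6.08 L.
W = PΔV = 659×(6.08−4.06) kPa·L = 1340 J.
ΔU = nCvΔT = 0.652×27.7×(740−494) = 4450 J.
Q = ΔU + W = nCpΔT = 5790 J.
Net over both steps: W = -3290 J, Q = 3320 J, ΔU = 6610 J.

6610 J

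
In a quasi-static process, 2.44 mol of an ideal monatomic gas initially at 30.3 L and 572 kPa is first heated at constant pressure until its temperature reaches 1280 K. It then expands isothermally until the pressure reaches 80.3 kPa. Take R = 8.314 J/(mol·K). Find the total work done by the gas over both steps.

59600 J

T₁ = P₁V₁/(nR) = 572×30.3/(2.44×8.314) = 854 K.
Step 1 — Isobaric: P stays 572 kPa; V/T = const ⇒ T₂ = 1280 K, V₂ = 45.4 L.
W = PΔV = 572×(45.4−30.3) kPa·L = 8630 J.
ΔU = nCvΔT = 2.44×12.5×(1280−854) = 13000 J.
Q = ΔU + W = nCpΔT = 21600 J.
State after step 1: P = 572 kPa, V = 45.4 L, T = 1280 K.
Step 2 — Isothermal: T stays 1280 K; PV = const ⇒ V₂ = 323 L, P₂ = 80.3 kPa.
ΔU = 0 (ideal gas, T constant).
W = nRT ln(V₂/V₁) = 2.44×8.314×1280×ln(7.12) = 51000 J.
Q = ΔU + W = 51000 J.
Net over both steps: W = 59600 J, Q = 72600 J, ΔU = 13000 J.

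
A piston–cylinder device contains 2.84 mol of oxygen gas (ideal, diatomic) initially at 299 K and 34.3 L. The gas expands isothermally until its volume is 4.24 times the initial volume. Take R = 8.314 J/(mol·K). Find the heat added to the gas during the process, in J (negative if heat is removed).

10200 J

P₁ = nRT₁/V₁ = 2.84×8.314×299/34.3 = 206 kPa.
Isothermal: T stays 299 K; PV = const ⇒ V₂ = 145 L, P₂ = 48.5 kPa.
ΔU = 0 (ideal gas, T constant).
W = nRT ln(V₂/V₁) = 2.84×8.314×299×ln(4.24) = 10200 J.
Q = ΔU + W = 10200 J.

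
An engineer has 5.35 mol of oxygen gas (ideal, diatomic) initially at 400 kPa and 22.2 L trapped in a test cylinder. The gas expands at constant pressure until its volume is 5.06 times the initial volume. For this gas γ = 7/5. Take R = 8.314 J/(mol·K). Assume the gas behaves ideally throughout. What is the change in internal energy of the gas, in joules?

90100 J

T₁ = P₁V₁/(nR) = 400×22.2/(5.35×8.314) = 200 K.
Isobaric: P stays 400 kPa; V/T = const ⇒ T₂ = 1010 K, V₂ = 112 L.
For an ideal gas ΔU = nCvΔT with Cv = (5/2)R = 20.8 J/(mol·K).
ΔU = 5.35×20.8×(1010−200) = 90100 J.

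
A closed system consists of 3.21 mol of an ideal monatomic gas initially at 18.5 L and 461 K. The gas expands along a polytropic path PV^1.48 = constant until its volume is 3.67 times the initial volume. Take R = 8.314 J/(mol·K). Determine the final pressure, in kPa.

97.1 kPa

P₁ = nRT₁/V₁ = 3.21×8.314×461/18.5 = 665 kPa.
Polytropic n=1.48: T₂ = T₁(V₁/V₂)^(n−1) = 461×(0.272)^0.48 = 247 K; P₂ = P₁(V₁/V₂)^n = 97.1 kPa.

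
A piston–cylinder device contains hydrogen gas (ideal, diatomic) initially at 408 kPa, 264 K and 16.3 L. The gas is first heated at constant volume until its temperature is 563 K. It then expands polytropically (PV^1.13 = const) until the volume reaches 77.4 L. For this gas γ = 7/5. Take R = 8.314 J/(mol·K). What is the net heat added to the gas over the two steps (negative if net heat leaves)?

32300 J

n = P₁V₁/(RT₁) = 408×16.3/(8.314×264) = 3.03 mol.
Step 1 — Isochoric: V stays 16.3 L; P/T = const ⇒ T₂ = 563 K, P₂ = 870 kPa.
W = 0 (no volume change).
ΔU = nCvΔT = 3.03×20.8×(563−264) = 18800 J.
Q = ΔU = 18800 J.
State after step 1: P = 870 kPa, V = 16.3 L, T = 563 K.
Step 2 — Polytropic n=1.13: T₂ = T₁(V₁/V₂)^(n−1) = 563×(0.211)^0.13 = 460 K; P₂ = P₁(V₁/V₂)^n = 150 kPa.
W = (P₁V₁−P₂V₂)/(n−1) = (870×16.3−150×77.4)/0.13 = 20000 J.
ΔU = nCvΔT = 3.03×20.8×(460−563) = -6500 J.
Q = ΔU + W = 13500 J.
Net over both steps: W = 20000 J, Q = 32300 J, ΔU = 12300 J.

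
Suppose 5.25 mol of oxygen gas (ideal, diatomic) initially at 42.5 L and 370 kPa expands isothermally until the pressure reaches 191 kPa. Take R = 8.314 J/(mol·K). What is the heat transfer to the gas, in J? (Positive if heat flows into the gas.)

T₁ = P₁V₁/(nR) = 370×42.5/(5.25×8.314) = 360 K.
Isothermal: T stays 360 K; PV = const ⇒ V₂ = 82.3 L, P₂ = 191 kPa.
ΔU = 0 (ideal gas, T constant).
W = nRT ln(V₂/V₁) = 5.25×8.314×360×ln(1.94) = 10400 J.
Q = ΔU + W = 10400 J.

10400 J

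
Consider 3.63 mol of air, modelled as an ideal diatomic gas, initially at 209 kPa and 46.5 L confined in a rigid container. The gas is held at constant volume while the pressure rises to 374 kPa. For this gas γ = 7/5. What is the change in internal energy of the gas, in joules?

T₁ = P₁V₁/(nR) = 209×46.5/(3.63×8.314) = 322 K.
Isochoric: V stays 46.5 L; P/T = const ⇒ T₂ = 576 K, P₂ = 374 kPa.
For an ideal gas ΔU = nCvΔT with Cv = (5/2)R = 20.8 J/(mol·K).
ΔU = 3.63×20.8×(576−322) = 19200 J.

19200 J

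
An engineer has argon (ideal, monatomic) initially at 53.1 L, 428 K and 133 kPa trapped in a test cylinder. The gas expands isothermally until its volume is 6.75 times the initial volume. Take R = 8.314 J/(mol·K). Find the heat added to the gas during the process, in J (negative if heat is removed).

13500 J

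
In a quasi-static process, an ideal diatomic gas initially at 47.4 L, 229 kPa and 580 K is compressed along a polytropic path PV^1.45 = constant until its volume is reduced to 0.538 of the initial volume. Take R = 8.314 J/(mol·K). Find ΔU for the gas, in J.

8730 J

n = P₁V₁/(RT₁) = 229×47.4/(8.314×580) = 2.25 mol.
Polytropic n=1.45: T₂ = T₁(V₁/V₂)^(n−1) = 580×(1.86)^0.45 = 767 K; P₂ = P₁(V₁/V₂)^n = 563 kPa.
For an ideal gas ΔU = nCvΔT with Cv = (5/2)R = 20.8 J/(mol·K).
ΔU = 2.25×20.8×(767−580) = 8730 J.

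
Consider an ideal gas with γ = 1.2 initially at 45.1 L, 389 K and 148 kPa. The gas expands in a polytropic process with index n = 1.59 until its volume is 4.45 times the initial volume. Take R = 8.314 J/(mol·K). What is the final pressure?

13.8 kPa

Polytropic n=1.59: T₂ = T₁(V₁/V₂)^(n−1) = 389×(0.225)^0.59 = 161 K; P₂ = P₁(V₁/V₂)^n = 13.8 kPa.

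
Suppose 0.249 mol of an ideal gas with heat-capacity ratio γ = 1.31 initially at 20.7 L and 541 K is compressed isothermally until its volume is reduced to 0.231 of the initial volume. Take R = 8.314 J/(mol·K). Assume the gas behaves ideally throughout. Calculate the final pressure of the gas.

234 kPa

P₁ = nRT₁/V₁ = 0.249×8.314×541/20.7 = 54.1 kPa.
Isothermal: T stays 541 K; PV = const ⇒ V₂ = 4.78 L, P₂ = 234 kPa.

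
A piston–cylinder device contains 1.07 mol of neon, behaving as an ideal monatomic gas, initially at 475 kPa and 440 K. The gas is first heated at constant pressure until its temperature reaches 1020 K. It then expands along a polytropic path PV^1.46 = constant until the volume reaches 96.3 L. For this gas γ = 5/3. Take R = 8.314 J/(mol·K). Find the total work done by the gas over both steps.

V₁ = nRT₁/P₁ = 1.07×8.314×440/475 = 8.24 L.
Step 1 — Isobaric: P stays 475 kPa; V/T = const ⇒ T₂ = 1020 K, V₂ = 19.1 L.
W = PΔV = 475×(19.1−8.24) kPa·L = 5160 J.
ΔU = nCvΔT = 1.07×12.5×(1020−440) = 7740 J.
Q = ΔU + W = nCpΔT = 12900 J.
State after step 1: P = 475 kPa, V = 19.1 L, T = 1020 K.
Step 2 — Polytropic n=1.46: T₂ = T₁(V₁/V₂)^(n−1) = 1020×(0.198)^0.46 = 485 K; P₂ = P₁(V₁/V₂)^n = 44.8 kPa.
W = (P₁V₁−P₂V₂)/(n−1) = (475×19.1−44.8×96.3)/0.46 = 10400 J.
ΔU = nCvΔT = 1.07×12.5×(485−1020) = -7140 J.
Q = ΔU + W = 3210 J.
Net over both steps: W = 15500 J, Q = 16100 J, ΔU = 596 J.

15500 J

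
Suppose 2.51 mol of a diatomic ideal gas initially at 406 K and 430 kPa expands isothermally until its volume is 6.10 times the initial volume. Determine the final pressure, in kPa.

70.5 kPa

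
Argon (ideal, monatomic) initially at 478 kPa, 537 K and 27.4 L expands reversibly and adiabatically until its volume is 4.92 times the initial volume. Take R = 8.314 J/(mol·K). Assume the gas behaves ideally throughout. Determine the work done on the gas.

-12900 J

n = P₁V₁/(RT₁) = 478×27.4/(8.314×537) = 2.93 mol.
Adiabatic: TV^(γ−1) = const ⇒ T₂ = 537×(0.203)^0.667 = 186 K; PV^γ = const ⇒ P₂ = 33.6 kPa.
ΔU = nCvΔT = 2.93×12.5×(186−537) = -12900 J.
Q = 0 for an adiabatic process, so W = −ΔU = 12900 J.
Work done on the gas = −W_by = -12900 J.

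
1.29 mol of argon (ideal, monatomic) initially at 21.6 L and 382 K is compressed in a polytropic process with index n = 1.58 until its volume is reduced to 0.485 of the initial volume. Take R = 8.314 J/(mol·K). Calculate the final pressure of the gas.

595 kPa

P₁ = nRT₁/V₁ = 1.29×8.314×382/21.6 = 190 kPa.
Polytropic n=1.58: T₂ = T₁(V₁/V₂)^(n−1) = 382×(2.06)^0.58 = 581 K; P₂ = P₁(V₁/V₂)^n = 595 kPa.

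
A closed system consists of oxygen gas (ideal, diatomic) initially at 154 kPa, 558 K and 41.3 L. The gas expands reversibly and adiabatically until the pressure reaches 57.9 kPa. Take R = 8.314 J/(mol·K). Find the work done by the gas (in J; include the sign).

3880 J

n = P₁V₁/(RT₁) = 154×41.3/(8.314×558) = 1.37 mol.
Adiabatic: T₂/T₁ = (P₂/P₁)^((γ−1)/γ) ⇒ T₂ = 558×(0.376)^0.286 = 422 K; V₂ = 83.1 L.
ΔU = nCvΔT = 1.37×20.8×(422−558) = -3880 J.
Q = 0 for an adiabatic process, so W = −ΔU = 3880 J.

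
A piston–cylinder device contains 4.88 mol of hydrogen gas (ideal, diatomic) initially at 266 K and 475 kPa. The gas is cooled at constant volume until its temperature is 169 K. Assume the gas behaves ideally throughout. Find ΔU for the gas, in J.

-9840 J

V₁ = nRT₁/P₁ = 4.88×8.314×266/475 = 22.7 L.
Isochoric: V stays 22.7 L; P/T = const ⇒ T₂ = 169 K, P₂ = 302 kPa.
For an ideal gas ΔU = nCvΔT with Cv = (5/2)R = 20.8 J/(mol·K).
ΔU = 4.88×20.8×(169−266) = -9840 J.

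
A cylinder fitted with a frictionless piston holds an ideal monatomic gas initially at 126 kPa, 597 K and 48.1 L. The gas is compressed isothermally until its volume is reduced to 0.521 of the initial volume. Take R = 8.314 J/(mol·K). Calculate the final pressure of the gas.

Isothermal: T stays 597 K; PV = const ⇒ V₂ = 25.1 L, P₂ = 242 kPa.

242 kPa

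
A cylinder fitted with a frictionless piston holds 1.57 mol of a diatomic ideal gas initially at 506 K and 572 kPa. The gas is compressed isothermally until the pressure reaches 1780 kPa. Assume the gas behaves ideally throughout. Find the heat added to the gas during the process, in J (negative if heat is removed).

V₁ = nRT₁/P₁ = 1.57×8.314×506/572 = 11.5 L.
Isothermal: T stays 506 K; PV = const ⇒ V₂ = 3.71 L, P₂ = 1780 kPa.
ΔU = 0 (ideal gas, T constant).
W = nRT ln(V₂/V₁) = 1.57×8.314×506×ln(0.321) = -7500 J.
Q = ΔU + W = -7500 J.

-7500 J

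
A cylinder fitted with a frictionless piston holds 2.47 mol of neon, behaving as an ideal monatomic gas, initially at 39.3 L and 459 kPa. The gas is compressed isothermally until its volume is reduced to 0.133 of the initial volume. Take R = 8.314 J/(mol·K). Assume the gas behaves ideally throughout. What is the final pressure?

T₁ = P₁V₁/(nR) = 459×39.3/(2.47×8.314) = 878 K.
Isothermal: T stays 878 K; PV = const ⇒ V₂ = 5.23 L, P₂ = 3450 kPa.

3450 kPa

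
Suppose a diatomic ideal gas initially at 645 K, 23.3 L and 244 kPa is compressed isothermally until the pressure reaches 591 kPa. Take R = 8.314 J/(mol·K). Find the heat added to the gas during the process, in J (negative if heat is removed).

n = P₁V₁/(RT₁) = 244×23.3/(8.314×645) = 1.06 mol.
Isothermal: T stays 645 K; PV = const ⇒ V₂ = 9.62 L, P₂ = 591 kPa.
ΔU = 0 (ideal gas, T constant).
W = nRT ln(V₂/V₁) = 1.06×8.314×645×ln(0.413) = -5030 J.
Q = ΔU + W = -5030 J.

-5030 J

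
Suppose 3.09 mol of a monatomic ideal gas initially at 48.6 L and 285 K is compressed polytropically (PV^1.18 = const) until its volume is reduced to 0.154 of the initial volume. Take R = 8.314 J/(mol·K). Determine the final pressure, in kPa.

1370 kPa

P₁ = nRT₁/V₁ = 3.09×8.314×285/48.6 = 151 kPa.
Polytropic n=1.18: T₂ = T₁(V₁/V₂)^(n−1) = 285×(6.49)^0.18 = 399 K; P₂ = P₁(V₁/V₂)^n = 1370 kPa.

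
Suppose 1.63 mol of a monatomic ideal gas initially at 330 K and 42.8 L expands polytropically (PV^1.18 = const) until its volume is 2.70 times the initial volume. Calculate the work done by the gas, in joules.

4070 J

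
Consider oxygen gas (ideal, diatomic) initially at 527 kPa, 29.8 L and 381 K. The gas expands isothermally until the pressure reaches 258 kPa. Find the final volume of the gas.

60.9 L

Isothermal: T stays 381 K; PV = const ⇒ V₂ = 60.9 L, P₂ = 258 kPa.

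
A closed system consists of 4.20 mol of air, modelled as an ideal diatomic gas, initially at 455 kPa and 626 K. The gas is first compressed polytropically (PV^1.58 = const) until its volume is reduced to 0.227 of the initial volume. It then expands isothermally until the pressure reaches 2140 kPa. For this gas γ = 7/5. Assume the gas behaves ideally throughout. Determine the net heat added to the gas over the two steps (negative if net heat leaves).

V₁ = nRT₁/P₁ = 4.20×8.314×626/455 = 48.0 L.
Step 1 — Polytropic n=1.58: T₂ = T₁(V₁/V₂)^(n−1) = 626×(4.41)^0.58 = 1480 K; P₂ = P₁(V₁/V₂)^n = 4740 kPa.
W = (P₁V₁−P₂V₂)/(n−1) = (455×48.0−4740×10.9)/0.58 = -51400 J.
ΔU = nCvΔT = 4.20×20.8×(1480−626) = 74500 J.
Q = ΔU + W = 23100 J.
State after step 1: P = 4740 kPa, V = 10.9 L, T = 1480 K.
Step 2 — Isothermal: T stays 1480 K; PV = const ⇒ V₂ = 24.1 L, P₂ = 2140 kPa.
ΔU = 0 (ideal gas, T constant).
W = nRT ln(V₂/V₁) = 4.20×8.314×1480×ln(2.21) = 41000 J.
Q = ΔU + W = 41000 J.
Net over both steps: W = -10300 J, Q = 64200 J, ΔU = 74500 J.

64200 J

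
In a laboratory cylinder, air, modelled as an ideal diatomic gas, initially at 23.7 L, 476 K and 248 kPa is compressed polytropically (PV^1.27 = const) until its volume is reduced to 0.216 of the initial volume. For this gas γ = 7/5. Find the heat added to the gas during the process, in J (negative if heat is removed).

n = P₁V₁/(RT₁) = 248×23.7/(8.314×476) = 1.49 mol.
Polytropic n=1.27: T₂ = T₁(V₁/V₂)^(n−1) = 476×(4.63)^0.27 = 720 K; P₂ = P₁(V₁/V₂)^n = 1740 kPa.
W = (P₁V₁−P₂V₂)/(n−1) = (248×23.7−1740×5.12)/0.27 = -11200 J.
ΔU = nCvΔT = 1.49×20.8×(720−476) = 7530 J.
Q = ΔU + W = -3630 J.

-3630 J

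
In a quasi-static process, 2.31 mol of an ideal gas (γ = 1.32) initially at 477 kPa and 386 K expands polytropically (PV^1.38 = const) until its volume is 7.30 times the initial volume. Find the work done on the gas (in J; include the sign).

V₁ = nRT₁/P₁ = 2.31×8.314×386/477 = 15.5 L.
Polytropic n=1.38: T₂ = T₁(V₁/V₂)^(n−1) = 386×(0.137)^0.38 = 181 K; P₂ = P₁(V₁/V₂)^n = 30.7 kPa.
W = (P₁V₁−P₂V₂)/(n−1) = (477×15.5−30.7×113)/0.38 = 10300 J.
Work done on the gas = −W_by = -10300 J.

-10300 J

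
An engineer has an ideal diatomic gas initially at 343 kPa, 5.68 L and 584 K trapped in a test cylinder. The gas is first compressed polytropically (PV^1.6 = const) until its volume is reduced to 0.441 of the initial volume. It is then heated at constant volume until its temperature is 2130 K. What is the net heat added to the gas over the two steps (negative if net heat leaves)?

10800 J

n = P₁V₁/(RT₁) = 343×5.68/(8.314×584) = 0.401 mol.
Step 1 — Polytropic n=1.6: T₂ = T₁(V₁/V₂)^(n−1) = 584×(2.27)^0.60 = 954 K; P₂ = P₁(V₁/V₂)^n = 1270 kPa.
W = (P₁V₁−P₂V₂)/(n−1) = (343×5.68−1270×2.50)/0.60 = -2060 J.
ΔU = nCvΔT = 0.401×20.8×(954−584) = 3090 J.
Q = ΔU + W = 1030 J.
State after step 1: P = 1270 kPa, V = 2.50 L, T = 954 K.
Step 2 — Isochoric: V stays 2.50 L; P/T = const ⇒ T₂ = 2130 K, P₂ = 2840 kPa.
W = 0 (no volume change).
ΔU = nCvΔT = 0.401×20.8×(2130−954) = 9800 J.
Q = ΔU = 9800 J.
Net over both steps: W = -2060 J, Q = 10800 J, ΔU = 12900 J.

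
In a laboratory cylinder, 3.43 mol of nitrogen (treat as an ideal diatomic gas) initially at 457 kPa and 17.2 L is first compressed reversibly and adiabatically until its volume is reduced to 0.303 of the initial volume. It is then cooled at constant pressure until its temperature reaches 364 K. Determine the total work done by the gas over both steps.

T₁ = P₁V₁/(nR) = 457×17.2/(3.43×8.314) = 276 K.
Step 1 — Adiabatic: TV^(γ−1) = const ⇒ T₂ = 276×(3.30)^0.400 = 444 K; PV^γ = const ⇒ P₂ = 2430 kPa.
ΔU = nCvΔT = 3.43×20.8×(444−276) = 12000 J.
Q = 0 for an adiabatic process, so W = −ΔU = -12000 J.
State after step 1: P = 2430 kPa, V = 5.21 L, T = 444 K.
Step 2 — Isobaric: P stays 2430 kPa; V/T = const ⇒ T₂ = 364 K, V₂ = 4.27 L.
W = PΔV = 2430×(4.27−5.21) kPa·L = -2290 J.
ΔU = nCvΔT = 3.43×20.8×(364−444) = -5730 J.
Q = ΔU + W = nCpΔT = -8020 J.
Net over both steps: W = -14300 J, Q = -8020 J, ΔU = 6300 J.

-14300 J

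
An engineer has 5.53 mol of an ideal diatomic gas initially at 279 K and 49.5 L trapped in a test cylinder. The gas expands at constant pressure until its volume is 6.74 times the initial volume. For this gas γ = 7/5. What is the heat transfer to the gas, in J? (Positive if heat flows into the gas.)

P₁ = nRT₁/V₁ = 5.53×8.314×279/49.5 = 259 kPa.
Isobaric: P stays 259 kPa; V/T = const ⇒ T₂ = 1880 K, V₂ = 334 L.
W = PΔV = 259×(334−49.5) kPa·L = 73600 J.
ΔU = nCvΔT = 5.53×20.8×(1880−279) = 184000 J.
Q = ΔU + W = nCpΔT = 258000 J.

258000 J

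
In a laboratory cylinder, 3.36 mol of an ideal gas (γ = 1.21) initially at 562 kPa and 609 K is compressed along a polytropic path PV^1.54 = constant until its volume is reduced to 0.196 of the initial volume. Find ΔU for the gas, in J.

114000 J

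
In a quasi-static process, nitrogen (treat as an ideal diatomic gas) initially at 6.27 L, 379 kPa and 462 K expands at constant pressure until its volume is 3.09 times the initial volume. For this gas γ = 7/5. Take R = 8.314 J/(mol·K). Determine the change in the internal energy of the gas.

n = P₁V₁/(RT₁) = 379×6.27/(8.314×462) = 0.619 mol.
Isobaric: P stays 379 kPa; V/T = const ⇒ T₂ = 1430 K, V₂ = 19.4 L.
For an ideal gas ΔU = nCvΔT with Cv = (5/2)R = 20.8 J/(mol·K).
ΔU = 0.619×20.8×(1430−462) = 12400 J.

12400 J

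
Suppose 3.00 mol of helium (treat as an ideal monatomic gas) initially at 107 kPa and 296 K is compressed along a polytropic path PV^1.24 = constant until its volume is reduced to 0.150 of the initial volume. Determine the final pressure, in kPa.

V₁ = nRT₁/P₁ = 3.00×8.314×296/107 = 69.0 L.
Polytropic n=1.24: T₂ = T₁(V₁/V₂)^(n−1) = 296×(6.67)^0.24 = 467 K; P₂ = P₁(V₁/V₂)^n = 1120 kPa.

1120 kPa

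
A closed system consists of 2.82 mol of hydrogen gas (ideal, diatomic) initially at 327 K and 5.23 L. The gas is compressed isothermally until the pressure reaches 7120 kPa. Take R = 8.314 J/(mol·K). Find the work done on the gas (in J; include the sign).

12100 J

P₁ = nRT₁/V₁ = 2.82×8.314×327/5.23 = 1470 kPa.
Isothermal: T stays 327 K; PV = const ⇒ V₂ = 1.08 L, P₂ = 7120 kPa.
W = nRT ln(V₂/V₁) = 2.82×8.314×327×ln(0.206) = -12100 J.
Work done on the gas = −W_by = 12100 J.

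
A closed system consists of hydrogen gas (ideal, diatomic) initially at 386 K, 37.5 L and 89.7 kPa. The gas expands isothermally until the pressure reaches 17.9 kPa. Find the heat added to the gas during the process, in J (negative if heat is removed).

n = P₁V₁/(RT₁) = 89.7×37.5/(8.314×386) = 1.05 mol.
Isothermal: T stays 386 K; PV = const ⇒ V₂ = 188 L, P₂ = 17.9 kPa.
ΔU = 0 (ideal gas, T constant).
W = nRT ln(V₂/V₁) = 1.05×8.314×386×ln(5.01) = 5420 J.
Q = ΔU + W = 5420 J.

5420 J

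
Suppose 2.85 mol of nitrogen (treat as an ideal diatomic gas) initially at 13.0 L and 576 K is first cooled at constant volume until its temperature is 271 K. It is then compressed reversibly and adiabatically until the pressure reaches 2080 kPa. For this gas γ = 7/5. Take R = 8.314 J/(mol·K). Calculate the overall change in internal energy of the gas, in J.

-9910 J

P₁ = nRT₁/V₁ = 2.85×8.314×576/13.0 = 1050 kPa.
Step 1 — Isochoric: V stays 13.0 L; P/T = const ⇒ T₂ = 271 K, P₂ = 494 kPa.
W = 0 (no volume change).
ΔU = nCvΔT = 2.85×20.8×(271−576) = -18100 J.
Q = ΔU = -18100 J.
State after step 1: P = 494 kPa, V = 13.0 L, T = 271 K.
Step 2 — Adiabatic: T₂/T₁ = (P₂/P₁)^((γ−1)/γ) ⇒ T₂ = 271×(4.21)^0.286 = 409 K; V₂ = 4.66 L.
ΔU = nCvΔT = 2.85×20.8×(409−271) = 8150 J.
Q = 0 for an adiabatic process, so W = −ΔU = -8150 J.
Net over both steps: W = -8150 J, Q = -18100 J, ΔU = -9910 J.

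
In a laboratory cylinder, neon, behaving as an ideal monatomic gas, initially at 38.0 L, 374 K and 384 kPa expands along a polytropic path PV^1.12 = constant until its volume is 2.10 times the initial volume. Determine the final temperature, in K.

Polytropic n=1.12: T₂ = T₁(V₁/V₂)^(n−1) = 374×(0.476)^0.12 = 342 K; P₂ = P₁(V₁/V₂)^n = 167 kPa.

342 K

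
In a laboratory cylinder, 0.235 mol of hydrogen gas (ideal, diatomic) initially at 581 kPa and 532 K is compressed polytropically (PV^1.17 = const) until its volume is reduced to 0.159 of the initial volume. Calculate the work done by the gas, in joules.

V₁ = nRT₁/P₁ = 0.235×8.314×532/581 = 1.79 L.
Polytropic n=1.17: T₂ = T₁(V₁/V₂)^(n−1) = 532×(6.29)^0.17 = 727 K; P₂ = P₁(V₁/V₂)^n = 5000 kPa.
W = (P₁V₁−P₂V₂)/(n−1) = (581×1.79−5000×0.284)/0.17 = -2240 J.

-2240 J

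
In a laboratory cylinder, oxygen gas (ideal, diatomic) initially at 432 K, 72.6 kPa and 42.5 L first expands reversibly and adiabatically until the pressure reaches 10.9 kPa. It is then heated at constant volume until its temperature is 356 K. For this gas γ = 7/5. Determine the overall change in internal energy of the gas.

-1360 J

n = P₁V₁/(RT₁) = 72.6×42.5/(8.314×432) = 0.859 mol.
Step 1 — Adiabatic: T₂/T₁ = (P₂/P₁)^((γ−1)/γ) ⇒ T₂ = 432×(0.150)^0.286 = 251 K; V₂ = 165 L.
ΔU = nCvΔT = 0.859×20.8×(251−432) = -3230 J.
Q = 0 for an adiabatic process, so W = −ΔU = 3230 J.
State after step 1: P = 10.9 kPa, V = 165 L, T = 251 K.
Step 2 — Isochoric: V stays 165 L; P/T = const ⇒ T₂ = 356 K, P₂ = 15.4 kPa.
W = 0 (no volume change).
ΔU = nCvΔT = 0.859×20.8×(356−251) = 1870 J.
Q = ΔU = 1870 J.
Net over both steps: W = 3230 J, Q = 1870 J, ΔU = -1360 J.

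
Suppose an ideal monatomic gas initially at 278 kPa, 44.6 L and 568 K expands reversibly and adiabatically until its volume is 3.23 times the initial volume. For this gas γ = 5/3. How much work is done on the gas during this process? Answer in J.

n = P₁V₁/(RT₁) = 278×44.6/(8.314×568) = 2.63 mol.
Adiabatic: TV^(γ−1) = const ⇒ T₂ = 568×(0.310)^0.667 = 260 K; PV^γ = const ⇒ P₂ = 39.4 kPa.
ΔU = nCvΔT = 2.63×12.5×(260−568) = -10100 J.
Q = 0 for an adiabatic process, so W = −ΔU = 10100 J.
Work done on the gas = −W_by = -10100 J.

-10100 J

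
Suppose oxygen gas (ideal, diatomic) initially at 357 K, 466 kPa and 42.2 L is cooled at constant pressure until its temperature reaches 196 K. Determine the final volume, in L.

23.2 L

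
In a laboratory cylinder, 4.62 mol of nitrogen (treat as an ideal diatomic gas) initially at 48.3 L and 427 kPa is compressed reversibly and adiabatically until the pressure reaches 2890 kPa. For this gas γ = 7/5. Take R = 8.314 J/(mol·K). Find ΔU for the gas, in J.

T₁ = P₁V₁/(nR) = 427×48.3/(4.62×8.314) = 537 K.
Adiabatic: T₂/T₁ = (P₂/P₁)^((γ−1)/γ) ⇒ T₂ = 537×(6.77)^0.286 = 927 K; V₂ = 12.3 L.
For an ideal gas ΔU = nCvΔT with Cv = (5/2)R = 20.8 J/(mol·K).
ΔU = 4.62×20.8×(927−537) = 37500 J.

37500 J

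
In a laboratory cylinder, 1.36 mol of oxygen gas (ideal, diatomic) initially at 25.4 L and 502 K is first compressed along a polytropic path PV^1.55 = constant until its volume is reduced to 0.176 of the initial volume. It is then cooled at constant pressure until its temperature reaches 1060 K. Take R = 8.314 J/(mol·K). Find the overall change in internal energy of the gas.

P₁ = nRT₁/V₁ = 1.36×8.314×502/25.4 = 223 kPa.
Step 1 — Polytropic n=1.55: T₂ = T₁(V₁/V₂)^(n−1) = 502×(5.68)^0.55 = 1310 K; P₂ = P₁(V₁/V₂)^n = 3300 kPa.
W = (P₁V₁−P₂V₂)/(n−1) = (223×25.4−3300×4.47)/0.55 = -16500 J.
ΔU = nCvΔT = 1.36×20.8×(1310−502) = 22700 J.
Q = ΔU + W = 6190 J.
State after step 1: P = 3300 kPa, V = 4.47 L, T = 1310 K.
Step 2 — Isobaric: P stays 3300 kPa; V/T = const ⇒ T₂ = 1060 K, V₂ = 3.63 L.
W = PΔV = 3300×(3.63−4.47) kPa·L = -2770 J.
ΔU = nCvΔT = 1.36×20.8×(1060−1310) = -6930 J.
Q = ΔU + W = nCpΔT = -9700 J.
Net over both steps: W = -19300 J, Q = -3510 J, ΔU = 15800 J.

15800 J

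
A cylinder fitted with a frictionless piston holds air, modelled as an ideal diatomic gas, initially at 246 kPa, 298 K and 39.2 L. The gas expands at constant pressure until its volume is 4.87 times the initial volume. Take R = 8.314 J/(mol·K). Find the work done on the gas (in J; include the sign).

-37300 J

n = P₁V₁/(RT₁) = 246×39.2/(8.314×298) = 3.89 mol.
Isobaric: P stays 246 kPa; V/T = const ⇒ T₂ = 1450 K, V₂ = 191 L.
W = PΔV = 246×(191−39.2) kPa·L = 37300 J.
Work done on the gas = −W_by = -37300 J.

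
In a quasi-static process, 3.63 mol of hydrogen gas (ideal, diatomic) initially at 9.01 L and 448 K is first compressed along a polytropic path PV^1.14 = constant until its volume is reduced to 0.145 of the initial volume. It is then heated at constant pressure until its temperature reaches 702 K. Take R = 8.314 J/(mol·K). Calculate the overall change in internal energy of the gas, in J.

P₁ = nRT₁/V₁ = 3.63×8.314×448/9.01 = 1500 kPa.
Step 1 — Polytropic n=1.14: T₂ = T₁(V₁/V₂)^(n−1) = 448×(6.90)^0.14 = 587 K; P₂ = P₁(V₁/V₂)^n = 13600 kPa.
W = (P₁V₁−P₂V₂)/(n−1) = (1500×9.01−13600×1.31)/0.14 = -30000 J.
ΔU = nCvΔT = 3.63×20.8×(587−448) = 10500 J.
Q = ΔU + W = -19500 J.
State after step 1: P = 13600 kPa, V = 1.31 L, T = 587 K.
Step 2 — Isobaric: P stays 13600 kPa; V/T = const ⇒ T₂ = 702 K, V₂ = 1.56 L.
W = PΔV = 13600×(1.56−1.31) kPa·L = 3470 J.
ΔU = nCvΔT = 3.63×20.8×(702−587) = 8670 J.
Q = ΔU + W = nCpΔT = 12100 J.
Net over both steps: W = -26500 J, Q = -7350 J, ΔU = 19200 J.

19200 J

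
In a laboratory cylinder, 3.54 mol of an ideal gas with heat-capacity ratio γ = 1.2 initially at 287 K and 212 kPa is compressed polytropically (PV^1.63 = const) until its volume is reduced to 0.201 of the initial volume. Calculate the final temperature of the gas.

V₁ = nRT₁/P₁ = 3.54×8.314×287/212 = 39.8 L.
Polytropic n=1.63: T₂ = T₁(V₁/V₂)^(n−1) = 287×(4.98)^0.63 = 789 K; P₂ = P₁(V₁/V₂)^n = 2900 kPa.

789 K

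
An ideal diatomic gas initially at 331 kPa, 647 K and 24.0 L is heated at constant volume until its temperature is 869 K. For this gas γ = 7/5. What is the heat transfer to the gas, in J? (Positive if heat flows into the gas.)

n = P₁V₁/(RT₁) = 331×24.0/(8.314×647) = 1.48 mol.
Isochoric: V stays 24.0 L; P/T = const ⇒ T₂ = 869 K, P₂ = 445 kPa.
W = 0 (no volume change).
ΔU = nCvΔT = 1.48×20.8×(869−647) = 6810 J.
Q = ΔU = 6810 J.

6810 J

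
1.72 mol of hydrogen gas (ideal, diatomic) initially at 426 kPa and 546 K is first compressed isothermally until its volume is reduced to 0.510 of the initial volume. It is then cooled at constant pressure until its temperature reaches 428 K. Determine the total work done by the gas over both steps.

V₁ = nRT₁/P₁ = 1.72×8.314×546/426 = 18.3 L.
Step 1 — Isothermal: T stays 546 K; PV = const ⇒ V₂ = 9.35 L, P₂ = 835 kPa.
ΔU = 0 (ideal gas, T constant).
W = nRT ln(V₂/V₁) = 1.72×8.314×546×ln(0.510) = -5260 J.
Q = ΔU + W = -5260 J.
State after step 1: P = 835 kPa, V = 9.35 L, T = 546 K.
Step 2 — Isobaric: P stays 835 kPa; V/T = const ⇒ T₂ = 428 K, V₂ = 7.33 L.
W = PΔV = 835×(7.33−9.35) kPa·L = -1690 J.
ΔU = nCvΔT = 1.72×20.8×(428−546) = -4220 J.
Q = ΔU + W = nCpΔT = -5910 J.
Net over both steps: W = -6940 J, Q = -11200 J, ΔU = -4220 J.

-6940 J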